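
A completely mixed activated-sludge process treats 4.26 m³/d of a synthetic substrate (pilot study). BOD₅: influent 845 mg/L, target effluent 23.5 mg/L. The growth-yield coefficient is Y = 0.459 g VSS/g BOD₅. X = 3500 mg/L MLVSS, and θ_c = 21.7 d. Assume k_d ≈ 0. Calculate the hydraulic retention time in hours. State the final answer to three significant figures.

τ ≈ 56.1 h

With k_d = 0 the design equation reduces to V = Y Q (S₀−S) θ_c / X = 0.459 × 4.26 × (845 − 23.5) × 21.7 / 3500 = 9.959 m³.
HRT = V/Q = 9.959 m³ / 4.26 m³·d⁻¹ = 2.338 d × 24 = 56.11 h.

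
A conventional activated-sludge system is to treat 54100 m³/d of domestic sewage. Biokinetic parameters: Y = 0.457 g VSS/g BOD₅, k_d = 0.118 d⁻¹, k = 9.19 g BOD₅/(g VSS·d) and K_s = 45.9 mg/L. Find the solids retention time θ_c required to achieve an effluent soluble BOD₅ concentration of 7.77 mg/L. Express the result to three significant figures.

At the target effluent, Y k S/(K_s+S) = 0.457×9.19×7.77/53.67 = 0.6080 d⁻¹.
θ_c = 1/(μ − k_d) = 1/(0.6080 − 0.118) = 1/0.4900 = 2.041 d.

θ_c ≈ 2.04 d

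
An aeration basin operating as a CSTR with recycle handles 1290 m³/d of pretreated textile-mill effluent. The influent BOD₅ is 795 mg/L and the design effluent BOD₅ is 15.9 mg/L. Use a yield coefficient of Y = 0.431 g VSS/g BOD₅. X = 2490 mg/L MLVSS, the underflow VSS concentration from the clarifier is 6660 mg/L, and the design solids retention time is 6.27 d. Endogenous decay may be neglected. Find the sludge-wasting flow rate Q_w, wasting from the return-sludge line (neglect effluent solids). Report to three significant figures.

V·X = Y·Q·ΔS·θ_c gives V = 0.431 × 1290 × (795 − 15.9) × 6.27 / 2490 = 1091 m³.
θ_c = V·X/(Q_w·X_r) when wasting from the recycle, so Q_w = V·X/(θ_c·X_r) = 1091 × 2490 / (6.27 × 6660) = 65.04 m³/d.

Q_w ≈ 65.0 m³/d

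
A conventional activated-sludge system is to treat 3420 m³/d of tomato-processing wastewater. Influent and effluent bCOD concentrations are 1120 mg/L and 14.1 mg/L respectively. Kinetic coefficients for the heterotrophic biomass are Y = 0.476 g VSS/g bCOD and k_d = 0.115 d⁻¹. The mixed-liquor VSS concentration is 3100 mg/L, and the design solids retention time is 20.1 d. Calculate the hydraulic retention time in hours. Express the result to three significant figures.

τ ≈ 24.7 h

Rearranging the biomass balance for a CMAS with decay, V = Y·Q·ΔS·θ_c / [X·(1+k_d θ_c)] = 0.476 × 3420 × (1120 − 14.1) × 20.1 / [3100 × (1 + 0.115 × 20.1)] = 3.62×10^7 / 10266 = 3525 m³.
HRT = V/Q = 3525 m³ / 3420 m³·d⁻¹ = 1.031 d × 24 = 24.74 h.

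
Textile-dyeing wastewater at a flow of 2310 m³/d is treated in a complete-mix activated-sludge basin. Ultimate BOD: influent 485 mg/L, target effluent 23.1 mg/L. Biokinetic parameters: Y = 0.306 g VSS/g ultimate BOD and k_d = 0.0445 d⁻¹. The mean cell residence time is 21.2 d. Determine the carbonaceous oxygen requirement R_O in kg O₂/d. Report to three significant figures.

Correct the yield for decay: Y_obs = Y/(1 + k_d θ_c) = 0.306 / (1 + 0.0445 × 21.2) = 0.306 / 1.943 = 0.1575.
Mass of ultimate BOD removed per day: Q(S₀ − S) = 2310 × 461.9 g/m³ = 1067 kg/d.
P_X = Y_obs·Q·(S₀ − S) = 0.1575 × 1067 = 168.0 kg VSS/d.
Carbonaceous O₂ demand = substrate oxidised − cell-mass equivalent = 1067 − 1.42 × 168.0 = 828.4 kg O₂/d.

R_O ≈ 828 kg O₂/d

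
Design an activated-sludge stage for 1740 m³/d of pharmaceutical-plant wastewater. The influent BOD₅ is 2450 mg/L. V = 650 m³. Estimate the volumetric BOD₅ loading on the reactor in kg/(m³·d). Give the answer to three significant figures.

L_v ≈ 6.56 kg BOD₅/(m³·d)

Volumetric loading L_v = Q·S₀ / V = 1740 × 2450 g/m³ / 650.0 m³ = 6558 g/(m³·d) = 6.558 kg BOD₅/(m³·d).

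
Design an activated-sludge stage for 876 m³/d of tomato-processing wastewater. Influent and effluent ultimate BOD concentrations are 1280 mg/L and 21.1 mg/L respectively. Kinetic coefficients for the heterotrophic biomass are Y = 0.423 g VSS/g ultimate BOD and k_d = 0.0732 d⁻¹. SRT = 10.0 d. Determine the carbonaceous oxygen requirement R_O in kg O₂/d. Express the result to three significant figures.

The observed yield is Y_obs = Y/(1 + k_d·θ_c) = 0.423 / (1 + 0.0732 × 10.0) = 0.423 / 1.732 = 0.2442 g VSS per g ultimate BOD removed.
Substrate removed = Q·(S₀ − S) = 876 m³/d × (1280 − 21.1) g/m³ = 1.1×10^6 g/d = 1103 kg/d.
Net sludge production P_X = 0.2442 × 1103 = 269.3 kg VSS/d.
R_O = Q·(S₀ − S) − 1.42·P_X = 1103 − 1.42 × 269.3 = 720.3 kg O₂/d.

R_O ≈ 720 kg O₂/d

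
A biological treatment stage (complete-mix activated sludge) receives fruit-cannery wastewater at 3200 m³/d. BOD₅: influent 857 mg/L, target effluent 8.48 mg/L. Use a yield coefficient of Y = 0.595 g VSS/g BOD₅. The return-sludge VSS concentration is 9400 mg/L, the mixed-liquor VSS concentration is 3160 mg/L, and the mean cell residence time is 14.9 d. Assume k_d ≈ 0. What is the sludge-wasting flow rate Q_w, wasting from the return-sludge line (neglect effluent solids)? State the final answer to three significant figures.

With k_d = 0 the design equation reduces to V = Y Q (S₀−S) θ_c / X = 0.595 × 3200 × (857 − 8.48) × 14.9 / 3160 = 7618 m³.
θ_c = V·X/(Q_w·X_r) when wasting from the recycle, so Q_w = V·X/(θ_c·X_r) = 7618 × 3160 / (14.9 × 9400) = 171.9 m³/d.

Q_w ≈ 172 m³/d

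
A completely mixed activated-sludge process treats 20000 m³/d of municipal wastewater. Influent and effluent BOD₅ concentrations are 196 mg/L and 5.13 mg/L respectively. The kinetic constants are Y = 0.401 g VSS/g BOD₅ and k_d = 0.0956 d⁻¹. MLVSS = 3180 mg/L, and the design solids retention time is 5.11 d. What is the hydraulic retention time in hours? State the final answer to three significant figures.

From the SRT design equation V = Y Q (S₀−S) θ_c / [X (1 + k_d θ_c)] = 0.401 × 20000 × (196 − 5.13) × 5.11 / [3180 × (1 + 0.0956 × 5.11)] = 7.82×10^6 / 4733 = 1653 m³.
τ = V/Q = 1653/20000 = 0.08263 d, or 1.983 h.

τ ≈ 1.98 h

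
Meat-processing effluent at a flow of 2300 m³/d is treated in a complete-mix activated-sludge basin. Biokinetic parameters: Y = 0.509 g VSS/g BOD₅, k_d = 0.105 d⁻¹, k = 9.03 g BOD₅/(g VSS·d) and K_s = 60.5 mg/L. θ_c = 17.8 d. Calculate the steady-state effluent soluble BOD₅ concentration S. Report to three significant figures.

For a completely mixed reactor with recycle the Lawrence–McCarty relation gives S = K_s·(1 + k_d·θ_c) / [θ_c·(Y·k − k_d) − 1] = 60.5 × (1 + 0.105 × 17.8) / [17.8 × (0.509 × 9.03 − 0.105) − 1] = 173.6 / 78.94 = 2.199 mg/L.

S ≈ 2.20 mg/L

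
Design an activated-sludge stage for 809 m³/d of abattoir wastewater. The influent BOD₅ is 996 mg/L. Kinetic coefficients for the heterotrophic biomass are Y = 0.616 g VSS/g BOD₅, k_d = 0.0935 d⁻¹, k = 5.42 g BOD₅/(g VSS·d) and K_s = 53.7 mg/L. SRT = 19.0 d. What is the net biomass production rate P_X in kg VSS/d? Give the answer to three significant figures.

From the Monod/SRT balance for a CMAS, S = K_s·(1+k_d θ_c)/[θ_c·(Y k − k_d) − 1] = 53.7 × (1 + 0.0935 × 19.0) / [19.0 × (0.616 × 5.42 − 0.0935) − 1] = 149.1 / 60.66 = 2.458 mg/L.
The observed yield is Y_obs = Y/(1 + k_d·θ_c) = 0.616 / (1 + 0.0935 × 19.0) = 0.616 / 2.776 = 0.2219 g VSS per g BOD₅ removed.
Q·(S₀ − S) = 809 × (996 − 2.46) × 10⁻³ = 803.8 kg/d removed.
So the net sludge growth is P_X = 0.2219 × 803.8 = 178.3 kg VSS/d.

P_X ≈ 178 kg VSS/d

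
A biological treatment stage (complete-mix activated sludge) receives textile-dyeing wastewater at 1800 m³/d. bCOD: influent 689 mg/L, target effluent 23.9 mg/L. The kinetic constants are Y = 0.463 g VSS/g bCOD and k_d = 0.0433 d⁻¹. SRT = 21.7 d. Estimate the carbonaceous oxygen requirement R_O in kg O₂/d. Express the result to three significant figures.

Y_obs = Y / (1 + k_d θ_c) = 0.463 / (1 + 0.0433 × 21.7) = 0.463 / 1.940 = 0.2387.
Mass of bCOD removed per day: Q(S₀ − S) = 1800 × 665.1 g/m³ = 1197 kg/d.
P_X = Y_obs·Q·(S₀ − S) = 0.2387 × 1197 = 285.8 kg VSS/d.
R_O = Q·ΔS − 1.42 P_X = 1197 − 405.8 = 791.4 kg O₂/d.

R_O ≈ 791 kg O₂/d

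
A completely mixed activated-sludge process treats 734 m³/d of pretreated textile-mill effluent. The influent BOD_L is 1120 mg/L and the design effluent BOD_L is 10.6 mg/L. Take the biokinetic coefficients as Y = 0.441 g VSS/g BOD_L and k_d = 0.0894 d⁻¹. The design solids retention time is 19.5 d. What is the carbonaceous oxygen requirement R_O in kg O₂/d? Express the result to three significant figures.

R_O ≈ 628 kg O₂/d

Y_obs = Y / (1 + k_d θ_c) = 0.441 / (1 + 0.0894 × 19.5) = 0.441 / 2.743 = 0.1608.
Substrate removed = Q·(S₀ − S) = 734 m³/d × (1120 − 10.6) g/m³ = 8.14×10^5 g/d = 814.3 kg/d.
Net sludge production P_X = 0.1608 × 814.3 = 130.9 kg VSS/d.
R_O = Q·(S₀ − S) − 1.42·P_X = 814.3 − 1.42 × 130.9 = 628.4 kg O₂/d.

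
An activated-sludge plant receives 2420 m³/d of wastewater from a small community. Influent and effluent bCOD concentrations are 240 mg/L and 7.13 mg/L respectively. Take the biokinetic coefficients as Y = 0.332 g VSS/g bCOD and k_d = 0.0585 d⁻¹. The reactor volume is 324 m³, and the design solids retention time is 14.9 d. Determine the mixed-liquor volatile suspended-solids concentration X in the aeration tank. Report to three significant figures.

X ≈ 4600 mg/L

From V·X·(1 + k_d·θ_c) = Y·Q·(S₀ − S)·θ_c: X = 0.332 × 2420 × (240 − 7.13) × 14.9 / [324 × (1 + 0.0585 × 14.9)] = 4597 mg/L.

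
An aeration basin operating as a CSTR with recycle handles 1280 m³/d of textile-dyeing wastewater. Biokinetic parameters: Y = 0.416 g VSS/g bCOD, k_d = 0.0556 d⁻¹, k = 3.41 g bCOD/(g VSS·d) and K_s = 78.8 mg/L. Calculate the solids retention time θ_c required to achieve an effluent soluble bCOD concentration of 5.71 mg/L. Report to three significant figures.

θ_c ≈ 24.8 d

At the target effluent, Y k S/(K_s+S) = 0.416×3.41×5.71/84.51 = 0.09585 d⁻¹.
Then 1/θ_c = μ − k_d = 0.09585 − 0.0556 = 0.04025 d⁻¹, giving θ_c = 24.85 d.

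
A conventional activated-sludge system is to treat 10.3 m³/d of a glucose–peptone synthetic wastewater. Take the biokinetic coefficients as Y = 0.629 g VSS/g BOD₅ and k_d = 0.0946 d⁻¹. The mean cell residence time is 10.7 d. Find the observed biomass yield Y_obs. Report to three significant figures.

Y_obs ≈ 0.313 g VSS/g BOD₅

The observed yield is Y_obs = Y/(1 + k_d·θ_c) = 0.629 / (1 + 0.0946 × 10.7) = 0.629 / 2.012 = 0.3126 g VSS per g BOD₅ removed.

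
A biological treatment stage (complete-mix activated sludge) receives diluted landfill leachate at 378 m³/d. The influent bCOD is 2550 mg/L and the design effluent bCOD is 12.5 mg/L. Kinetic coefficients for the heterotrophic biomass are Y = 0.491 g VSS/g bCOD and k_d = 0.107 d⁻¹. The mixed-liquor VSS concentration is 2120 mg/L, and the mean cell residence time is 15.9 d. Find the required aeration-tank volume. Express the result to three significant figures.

From the SRT design equation V = Y Q (S₀−S) θ_c / [X (1 + k_d θ_c)] = 0.491 × 378 × (2550 − 12.5) × 15.9 / [2120 × (1 + 0.107 × 15.9)] = 7.49×10^6 / 5727 = 1308 m³.

V ≈ 1310 m³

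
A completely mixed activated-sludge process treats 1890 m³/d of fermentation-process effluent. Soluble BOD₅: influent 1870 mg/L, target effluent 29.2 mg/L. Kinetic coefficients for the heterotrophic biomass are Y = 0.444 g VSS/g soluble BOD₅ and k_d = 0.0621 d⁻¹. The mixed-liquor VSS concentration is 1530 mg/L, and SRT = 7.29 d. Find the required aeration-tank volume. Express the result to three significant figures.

V ≈ 5070 m³

From the SRT design equation V = Y Q (S₀−S) θ_c / [X (1 + k_d θ_c)] = 0.444 × 1890 × (1870 − 29.2) × 7.29 / [1530 × (1 + 0.0621 × 7.29)] = 1.13×10^7 / 2223 = 5067 m³.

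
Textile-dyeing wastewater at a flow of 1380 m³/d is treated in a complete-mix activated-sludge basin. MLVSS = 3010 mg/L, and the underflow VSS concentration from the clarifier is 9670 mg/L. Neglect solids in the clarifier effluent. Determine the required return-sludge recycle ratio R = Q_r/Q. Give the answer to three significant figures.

Solids balance on the clarifier gives (1+R)X = R·X_r, so R = X/(X_r − X) = 3010 / (9670 − 3010) = 0.4520.

R ≈ 0.452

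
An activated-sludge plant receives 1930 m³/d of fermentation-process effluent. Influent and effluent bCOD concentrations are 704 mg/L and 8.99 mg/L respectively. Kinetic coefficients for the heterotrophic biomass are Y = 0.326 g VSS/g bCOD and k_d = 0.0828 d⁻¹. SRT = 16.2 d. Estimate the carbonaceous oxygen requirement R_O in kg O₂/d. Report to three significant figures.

The observed yield is Y_obs = Y/(1 + k_d·θ_c) = 0.326 / (1 + 0.0828 × 16.2) = 0.326 / 2.341 = 0.1392 g VSS per g bCOD removed.
ΔS = 704 − 8.99 = 695.0 mg/L, so the substrate removal rate is 1930 × 695.0/1000 = 1341 kg bCOD/d.
Biomass synthesised: P_X = Y_obs × 1341 = 186.8 kg VSS/d.
R_O = Q·ΔS − 1.42 P_X = 1341 − 265.2 = 1076 kg O₂/d.

R_O ≈ 1080 kg O₂/d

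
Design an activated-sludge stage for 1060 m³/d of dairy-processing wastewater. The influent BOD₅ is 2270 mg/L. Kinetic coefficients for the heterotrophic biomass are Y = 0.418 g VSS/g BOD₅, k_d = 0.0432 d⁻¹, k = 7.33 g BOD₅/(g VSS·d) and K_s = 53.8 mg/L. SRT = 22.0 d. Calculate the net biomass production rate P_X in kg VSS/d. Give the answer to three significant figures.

From the Monod/SRT balance for a CMAS, S = K_s·(1+k_d θ_c)/[θ_c·(Y k − k_d) − 1] = 53.8 × (1 + 0.0432 × 22.0) / [22.0 × (0.418 × 7.33 − 0.0432) − 1] = 104.9 / 65.46 = 1.603 mg/L.
The observed yield is Y_obs = Y/(1 + k_d·θ_c) = 0.418 / (1 + 0.0432 × 22.0) = 0.418 / 1.950 = 0.2143 g VSS per g BOD₅ removed.
Mass of BOD₅ removed per day: Q(S₀ − S) = 1060 × 2268 g/m³ = 2405 kg/d.
P_X = Y_obs · Q(S₀ − S) = 0.2143 × 2405 = 515.3 kg VSS/d.

P_X ≈ 515 kg VSS/d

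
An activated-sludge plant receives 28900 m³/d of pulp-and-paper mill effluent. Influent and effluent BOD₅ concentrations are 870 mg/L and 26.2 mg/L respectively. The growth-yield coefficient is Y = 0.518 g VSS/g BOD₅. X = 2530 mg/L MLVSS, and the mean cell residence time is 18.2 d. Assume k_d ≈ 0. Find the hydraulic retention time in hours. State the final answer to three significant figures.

Biomass mass balance (decay neglected): V·X = Y·Q·(S₀ − S)·θ_c, so V = 0.518 × 28900 × (870 − 26.2) × 18.2 / 2530 = 90869 m³.
Hydraulic retention time τ = V/Q = 90869 / 28900 = 3.144 d = 75.46 h.

τ ≈ 75.5 h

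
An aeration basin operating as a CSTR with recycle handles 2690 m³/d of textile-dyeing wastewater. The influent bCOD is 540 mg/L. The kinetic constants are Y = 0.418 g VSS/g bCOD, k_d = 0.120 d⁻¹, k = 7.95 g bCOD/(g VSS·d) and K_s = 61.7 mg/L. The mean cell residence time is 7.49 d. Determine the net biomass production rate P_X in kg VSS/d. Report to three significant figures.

P_X ≈ 317 kg VSS/d

From the Monod/SRT balance for a CMAS, S = K_s·(1+k_d θ_c)/[θ_c·(Y k − k_d) − 1] = 61.7 × (1 + 0.120 × 7.49) / [7.49 × (0.418 × 7.95 − 0.120) − 1] = 117.2 / 22.99 = 5.096 mg/L.
Observed yield with endogenous decay: Y_obs = Y / (1 + k_d·θ_c) = 0.418 / (1 + 0.120 × 7.49) = 0.418 / 1.899 = 0.2201 g VSS/g bCOD.
ΔS = 540 − 5.10 = 534.9 mg/L, so the substrate removal rate is 2690 × 534.9/1000 = 1439 kg bCOD/d.
So the net sludge growth is P_X = 0.2201 × 1439 = 316.8 kg VSS/d.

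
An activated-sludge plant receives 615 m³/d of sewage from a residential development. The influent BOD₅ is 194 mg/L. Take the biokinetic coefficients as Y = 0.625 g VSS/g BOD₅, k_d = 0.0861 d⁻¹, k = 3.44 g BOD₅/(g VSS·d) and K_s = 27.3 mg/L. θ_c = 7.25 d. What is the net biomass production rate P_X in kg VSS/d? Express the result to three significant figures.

P_X ≈ 45.2 kg VSS/d

From the Monod/SRT balance for a CMAS, S = K_s·(1+k_d θ_c)/[θ_c·(Y k − k_d) − 1] = 27.3 × (1 + 0.0861 × 7.25) / [7.25 × (0.625 × 3.44 − 0.0861) − 1] = 44.34 / 13.96 = 3.176 mg/L.
Observed yield with endogenous decay: Y_obs = Y / (1 + k_d·θ_c) = 0.625 / (1 + 0.0861 × 7.25) = 0.625 / 1.624 = 0.3848 g VSS/g BOD₅.
ΔS = 194 − 3.18 = 190.8 mg/L, so the substrate removal rate is 615 × 190.8/1000 = 117.4 kg BOD₅/d.
Net biomass production P_X = Y_obs × Q·(S₀ − S) = 0.3848 × 117.4 = 45.16 kg VSS/d.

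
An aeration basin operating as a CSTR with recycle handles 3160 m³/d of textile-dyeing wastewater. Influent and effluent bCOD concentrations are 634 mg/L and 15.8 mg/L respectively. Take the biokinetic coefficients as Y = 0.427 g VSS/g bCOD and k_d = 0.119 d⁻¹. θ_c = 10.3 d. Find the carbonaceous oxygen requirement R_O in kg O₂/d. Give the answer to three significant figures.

The observed yield is Y_obs = Y/(1 + k_d·θ_c) = 0.427 / (1 + 0.119 × 10.3) = 0.427 / 2.226 = 0.1918 g VSS per g bCOD removed.
Mass of bCOD removed per day: Q(S₀ − S) = 3160 × 618.2 g/m³ = 1954 kg/d.
P_X = Y_obs·Q·(S₀ − S) = 0.1918 × 1954 = 374.8 kg VSS/d.
R_O = Q·ΔS − 1.42 P_X = 1954 − 532.2 = 1421 kg O₂/d.

R_O ≈ 1420 kg O₂/d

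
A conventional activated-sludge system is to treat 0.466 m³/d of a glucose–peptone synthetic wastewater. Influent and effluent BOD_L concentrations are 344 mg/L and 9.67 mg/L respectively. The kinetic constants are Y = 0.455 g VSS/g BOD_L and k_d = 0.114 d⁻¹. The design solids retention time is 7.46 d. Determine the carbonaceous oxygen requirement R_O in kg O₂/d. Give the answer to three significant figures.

Y_obs = Y / (1 + k_d θ_c) = 0.455 / (1 + 0.114 × 7.46) = 0.455 / 1.850 = 0.2459.
Substrate removed = Q·(S₀ − S) = 0.466 m³/d × (344 − 9.67) g/m³ = 1.56×10^2 g/d = 0.1558 kg/d.
P_X = Y_obs·Q·(S₀ − S) = 0.2459 × 0.1558 = 0.03831 kg VSS/d.
Carbonaceous O₂ demand = substrate oxidised − cell-mass equivalent = 0.1558 − 1.42 × 0.03831 = 0.1014 kg O₂/d.

R_O ≈ 0.101 kg O₂/d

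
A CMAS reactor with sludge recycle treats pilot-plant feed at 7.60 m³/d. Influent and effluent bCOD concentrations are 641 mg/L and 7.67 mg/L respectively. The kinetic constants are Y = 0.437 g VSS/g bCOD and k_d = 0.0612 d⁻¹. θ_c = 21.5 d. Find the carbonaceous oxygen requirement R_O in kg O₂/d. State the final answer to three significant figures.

R_O ≈ 3.52 kg O₂/d

Correct the yield for decay: Y_obs = Y/(1 + k_d θ_c) = 0.437 / (1 + 0.0612 × 21.5) = 0.437 / 2.316 = 0.1887.
Q·(S₀ − S) = 7.60 × (641 − 7.67) × 10⁻³ = 4.813 kg/d removed.
Net sludge production P_X = 0.1887 × 4.813 = 0.9083 kg VSS/d.
R_O = Q·ΔS − 1.42 P_X = 4.813 − 1.290 = 3.524 kg O₂/d.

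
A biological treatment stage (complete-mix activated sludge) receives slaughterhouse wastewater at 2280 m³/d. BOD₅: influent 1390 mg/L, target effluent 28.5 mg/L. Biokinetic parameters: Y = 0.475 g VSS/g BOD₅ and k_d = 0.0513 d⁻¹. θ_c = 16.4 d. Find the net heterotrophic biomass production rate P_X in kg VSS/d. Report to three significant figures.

P_X ≈ 801 kg VSS/d

Y_obs = Y / (1 + k_d θ_c) = 0.475 / (1 + 0.0513 × 16.4) = 0.475 / 1.841 = 0.2580.
Mass of BOD₅ removed per day: Q(S₀ − S) = 2280 × 1362 g/m³ = 3104 kg/d.
Net biomass production P_X = Y_obs × Q·(S₀ − S) = 0.2580 × 3104 = 800.8 kg VSS/d.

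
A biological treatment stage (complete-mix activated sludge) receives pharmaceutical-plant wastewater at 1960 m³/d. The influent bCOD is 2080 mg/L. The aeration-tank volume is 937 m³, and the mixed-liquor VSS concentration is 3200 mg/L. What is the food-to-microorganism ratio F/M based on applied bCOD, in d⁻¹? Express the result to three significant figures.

F/M ≈ 1.36 d⁻¹

F/M = Q·S₀ / (V·X) = 1960 × 2080 / (937.0 × 3200) = 1.360 g bCOD·(g VSS·d)⁻¹.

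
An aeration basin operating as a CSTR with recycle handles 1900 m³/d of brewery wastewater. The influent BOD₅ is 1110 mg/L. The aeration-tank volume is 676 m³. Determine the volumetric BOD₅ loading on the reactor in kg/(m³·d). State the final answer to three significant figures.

L_v ≈ 3.12 kg BOD₅/(m³·d)

Applied BOD₅ load per unit volume = Q·S₀/V = (1900 × 1110/1000)/676.0 = 3.120 kg BOD₅·m⁻³·d⁻¹.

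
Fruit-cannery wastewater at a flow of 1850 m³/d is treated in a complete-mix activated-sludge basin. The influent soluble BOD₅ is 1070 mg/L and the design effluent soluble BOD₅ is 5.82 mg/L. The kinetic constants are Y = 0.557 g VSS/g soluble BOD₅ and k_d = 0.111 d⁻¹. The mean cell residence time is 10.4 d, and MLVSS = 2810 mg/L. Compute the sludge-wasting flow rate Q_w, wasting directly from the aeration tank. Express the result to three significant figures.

From the SRT design equation V = Y Q (S₀−S) θ_c / [X (1 + k_d θ_c)] = 0.557 × 1850 × (1070 − 5.82) × 10.4 / [2810 × (1 + 0.111 × 10.4)] = 1.14×10^7 / 6054 = 1884 m³.
With mixed-liquor wasting, θ_c = V/Q_w, so Q_w = V/θ_c = 1884/10.4 = 181.1 m³/d.

Q_w ≈ 181 m³/d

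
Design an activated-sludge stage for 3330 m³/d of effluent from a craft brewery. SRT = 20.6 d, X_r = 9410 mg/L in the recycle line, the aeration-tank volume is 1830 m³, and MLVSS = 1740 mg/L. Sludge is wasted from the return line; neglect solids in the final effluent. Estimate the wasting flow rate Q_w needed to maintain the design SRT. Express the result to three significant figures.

Q_w = (V·X)/(θ_c X_r) = 1830 × 1740 / (20.6 × 9410) = 16.43 m³/d.

Q_w ≈ 16.4 m³/d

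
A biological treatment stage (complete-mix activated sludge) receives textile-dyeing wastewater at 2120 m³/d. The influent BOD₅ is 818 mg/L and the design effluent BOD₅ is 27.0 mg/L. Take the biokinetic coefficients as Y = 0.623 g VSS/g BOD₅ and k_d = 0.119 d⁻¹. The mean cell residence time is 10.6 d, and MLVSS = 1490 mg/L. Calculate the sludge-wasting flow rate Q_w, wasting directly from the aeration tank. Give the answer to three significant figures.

Steady-state biomass mass balance: V·X·(1 + k_d·θ_c) = Y·Q·(S₀ − S)·θ_c, so V = 0.623 × 2120 × (818 − 27.0) × 10.6 / [1490 × (1 + 0.119 × 10.6)] = 1.11×10^7 / 3369 = 3287 m³.
Wasting from the aeration tank: Q_w = V / θ_c = 3287 / 10.6 = 310.1 m³/d.

Q_w ≈ 310 m³/d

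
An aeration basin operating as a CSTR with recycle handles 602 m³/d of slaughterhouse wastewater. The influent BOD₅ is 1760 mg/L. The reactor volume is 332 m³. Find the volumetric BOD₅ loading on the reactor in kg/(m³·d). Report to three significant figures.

L_v ≈ 3.19 kg BOD₅/(m³·d)

Applied BOD₅ load per unit volume = Q·S₀/V = (602 × 1760/1000)/332.0 = 3.191 kg BOD₅·m⁻³·d⁻¹.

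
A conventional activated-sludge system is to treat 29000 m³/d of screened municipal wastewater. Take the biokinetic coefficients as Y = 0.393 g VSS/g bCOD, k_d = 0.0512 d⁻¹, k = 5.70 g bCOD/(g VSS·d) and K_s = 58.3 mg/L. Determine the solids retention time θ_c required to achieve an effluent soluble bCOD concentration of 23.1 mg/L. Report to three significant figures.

Specific growth rate at S = 23.1 mg/L: μ = YkS/(K_s+S) = 0.393·5.70·23.1/(58.3+23.1) = 0.6357 d⁻¹.
Then 1/θ_c = μ − k_d = 0.6357 − 0.0512 = 0.5845 d⁻¹, giving θ_c = 1.711 d.

θ_c ≈ 1.71 d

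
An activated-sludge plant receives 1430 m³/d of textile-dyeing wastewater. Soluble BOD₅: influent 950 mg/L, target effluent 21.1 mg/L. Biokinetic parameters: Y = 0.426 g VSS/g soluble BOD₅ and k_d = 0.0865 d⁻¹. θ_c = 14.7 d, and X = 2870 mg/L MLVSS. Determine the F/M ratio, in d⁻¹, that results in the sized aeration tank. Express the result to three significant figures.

F/M ≈ 0.371 d⁻¹

Steady-state biomass mass balance: V·X·(1 + k_d·θ_c) = Y·Q·(S₀ − S)·θ_c, so V = 0.426 × 1430 × (950 − 21.1) × 14.7 / [2870 × (1 + 0.0865 × 14.7)] = 8.32×10^6 / 6519 = 1276 m³.
F/M = Q·S₀ / (V·X) = 1430 × 950 / (1276 × 2870) = 0.3710 g soluble BOD₅·(g VSS·d)⁻¹.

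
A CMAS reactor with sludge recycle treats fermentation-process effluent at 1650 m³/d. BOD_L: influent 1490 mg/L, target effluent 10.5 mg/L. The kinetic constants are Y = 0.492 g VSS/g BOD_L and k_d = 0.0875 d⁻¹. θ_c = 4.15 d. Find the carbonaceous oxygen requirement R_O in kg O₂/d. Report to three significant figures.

R_O ≈ 1190 kg O₂/d

Y_obs = Y / (1 + k_d θ_c) = 0.492 / (1 + 0.0875 × 4.15) = 0.492 / 1.363 = 0.3609.
Q·(S₀ − S) = 1650 × (1490 − 10.5) × 10⁻³ = 2441 kg/d removed.
P_X = Y_obs·Q·(S₀ − S) = 0.3609 × 2441 = 881.1 kg VSS/d.
R_O = Q·ΔS − 1.42 P_X = 2441 − 1251 = 1190 kg O₂/d.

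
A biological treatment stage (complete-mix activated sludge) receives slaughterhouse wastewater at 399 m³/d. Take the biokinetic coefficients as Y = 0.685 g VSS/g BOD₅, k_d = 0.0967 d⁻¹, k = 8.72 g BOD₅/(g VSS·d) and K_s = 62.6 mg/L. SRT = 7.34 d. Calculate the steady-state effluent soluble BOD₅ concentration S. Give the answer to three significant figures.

S ≈ 2.54 mg/L

From the Monod/SRT balance for a CMAS, S = K_s·(1+k_d θ_c)/[θ_c·(Y k − k_d) − 1] = 62.6 × (1 + 0.0967 × 7.34) / [7.34 × (0.685 × 8.72 − 0.0967) − 1] = 107.0 / 42.13 = 2.540 mg/L.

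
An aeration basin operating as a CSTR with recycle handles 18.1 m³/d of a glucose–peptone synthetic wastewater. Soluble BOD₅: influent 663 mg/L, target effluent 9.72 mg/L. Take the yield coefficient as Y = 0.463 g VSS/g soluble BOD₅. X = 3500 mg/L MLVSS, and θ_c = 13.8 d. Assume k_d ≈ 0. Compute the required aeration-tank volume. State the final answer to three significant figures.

V ≈ 21.6 m³

With k_d = 0 the design equation reduces to V = Y Q (S₀−S) θ_c / X = 0.463 × 18.1 × (663 − 9.72) × 13.8 / 3500 = 21.59 m³.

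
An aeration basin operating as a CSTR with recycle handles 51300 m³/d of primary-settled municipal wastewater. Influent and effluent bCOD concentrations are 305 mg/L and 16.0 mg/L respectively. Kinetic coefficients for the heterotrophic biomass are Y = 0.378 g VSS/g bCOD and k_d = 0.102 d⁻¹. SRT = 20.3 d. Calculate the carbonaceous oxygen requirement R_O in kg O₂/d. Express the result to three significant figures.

R_O ≈ 12200 kg O₂/d

Y_obs = Y / (1 + k_d θ_c) = 0.378 / (1 + 0.102 × 20.3) = 0.378 / 3.071 = 0.1231.
ΔS = 305 − 16.0 = 289.0 mg/L, so the substrate removal rate is 51300 × 289.0/1000 = 14826 kg bCOD/d.
Net sludge production P_X = 0.1231 × 14826 = 1825 kg VSS/d.
Carbonaceous O₂ demand = substrate oxidised − cell-mass equivalent = 14826 − 1.42 × 1825 = 12234 kg O₂/d.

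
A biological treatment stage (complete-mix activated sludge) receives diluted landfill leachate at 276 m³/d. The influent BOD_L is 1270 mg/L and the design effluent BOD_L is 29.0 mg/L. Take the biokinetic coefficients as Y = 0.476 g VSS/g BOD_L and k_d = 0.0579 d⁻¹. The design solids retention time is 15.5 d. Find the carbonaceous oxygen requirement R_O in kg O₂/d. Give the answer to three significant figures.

Correct the yield for decay: Y_obs = Y/(1 + k_d θ_c) = 0.476 / (1 + 0.0579 × 15.5) = 0.476 / 1.897 = 0.2509.
ΔS = 1270 − 29.0 = 1241 mg/L, so the substrate removal rate is 276 × 1241/1000 = 342.5 kg BOD_L/d.
Net sludge production P_X = 0.2509 × 342.5 = 85.92 kg VSS/d.
R_O = Q·(S₀ − S) − 1.42·P_X = 342.5 − 1.42 × 85.92 = 220.5 kg O₂/d.

R_O ≈ 221 kg O₂/d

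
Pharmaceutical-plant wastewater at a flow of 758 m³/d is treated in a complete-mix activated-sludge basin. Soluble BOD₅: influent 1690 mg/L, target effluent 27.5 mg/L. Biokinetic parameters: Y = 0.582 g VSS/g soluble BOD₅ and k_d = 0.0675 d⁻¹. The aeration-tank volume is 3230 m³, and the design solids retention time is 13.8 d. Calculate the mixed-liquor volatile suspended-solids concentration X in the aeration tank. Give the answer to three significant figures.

From V·X·(1 + k_d·θ_c) = Y·Q·(S₀ − S)·θ_c: X = 0.582 × 758 × (1690 − 27.5) × 13.8 / [3230 × (1 + 0.0675 × 13.8)] = 1622 mg/L.

X ≈ 1620 mg/L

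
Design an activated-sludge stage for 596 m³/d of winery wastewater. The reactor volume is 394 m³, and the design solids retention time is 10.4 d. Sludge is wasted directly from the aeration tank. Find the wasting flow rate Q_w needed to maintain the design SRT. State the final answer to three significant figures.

With mixed-liquor wasting, θ_c = V/Q_w, so Q_w = V/θ_c = 394.0/10.4 = 37.88 m³/d.

Q_w ≈ 37.9 m³/d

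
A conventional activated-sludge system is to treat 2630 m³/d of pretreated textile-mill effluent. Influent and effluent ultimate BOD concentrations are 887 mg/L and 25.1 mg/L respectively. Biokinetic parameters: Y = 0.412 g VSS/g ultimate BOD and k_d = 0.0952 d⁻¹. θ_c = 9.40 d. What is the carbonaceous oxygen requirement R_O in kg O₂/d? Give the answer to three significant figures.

R_O ≈ 1570 kg O₂/d

Observed yield with endogenous decay: Y_obs = Y / (1 + k_d·θ_c) = 0.412 / (1 + 0.0952 × 9.40) = 0.412 / 1.895 = 0.2174 g VSS/g ultimate BOD.
Mass of ultimate BOD removed per day: Q(S₀ − S) = 2630 × 861.9 g/m³ = 2267 kg/d.
Net sludge production P_X = 0.2174 × 2267 = 492.9 kg VSS/d.
Carbonaceous O₂ demand = substrate oxidised − cell-mass equivalent = 2267 − 1.42 × 492.9 = 1567 kg O₂/d.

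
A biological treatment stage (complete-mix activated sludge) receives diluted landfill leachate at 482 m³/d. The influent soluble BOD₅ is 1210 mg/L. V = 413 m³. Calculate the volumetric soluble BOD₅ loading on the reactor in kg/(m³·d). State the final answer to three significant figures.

Applied soluble BOD₅ load per unit volume = Q·S₀/V = (482 × 1210/1000)/413.0 = 1.412 kg soluble BOD₅·m⁻³·d⁻¹.

L_v ≈ 1.41 kg soluble BOD₅/(m³·d)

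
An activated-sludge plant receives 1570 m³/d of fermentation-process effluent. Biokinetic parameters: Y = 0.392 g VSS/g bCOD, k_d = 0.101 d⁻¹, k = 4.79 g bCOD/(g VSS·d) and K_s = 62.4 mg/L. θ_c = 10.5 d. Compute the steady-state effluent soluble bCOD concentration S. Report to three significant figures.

S ≈ 7.28 mg/L

For a completely mixed reactor with recycle the Lawrence–McCarty relation gives S = K_s·(1 + k_d·θ_c) / [θ_c·(Y·k − k_d) − 1] = 62.4 × (1 + 0.101 × 10.5) / [10.5 × (0.392 × 4.79 − 0.101) − 1] = 128.6 / 17.66 = 7.283 mg/L.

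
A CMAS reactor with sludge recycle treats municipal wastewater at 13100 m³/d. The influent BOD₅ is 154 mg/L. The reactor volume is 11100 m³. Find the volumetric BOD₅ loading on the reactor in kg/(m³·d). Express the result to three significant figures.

L_v ≈ 0.182 kg BOD₅/(m³·d)

Volumetric loading L_v = Q·S₀ / V = 13100 × 154 g/m³ / 11100 m³ = 181.7 g/(m³·d) = 0.1817 kg BOD₅/(m³·d).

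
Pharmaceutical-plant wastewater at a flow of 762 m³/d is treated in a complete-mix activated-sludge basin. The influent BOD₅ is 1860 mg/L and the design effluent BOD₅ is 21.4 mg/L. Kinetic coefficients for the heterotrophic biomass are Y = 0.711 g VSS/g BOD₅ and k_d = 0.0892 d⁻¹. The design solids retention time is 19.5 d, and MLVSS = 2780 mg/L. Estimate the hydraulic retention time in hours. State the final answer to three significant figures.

Steady-state biomass mass balance: V·X·(1 + k_d·θ_c) = Y·Q·(S₀ − S)·θ_c, so V = 0.711 × 762 × (1860 − 21.4) × 19.5 / [2780 × (1 + 0.0892 × 19.5)] = 1.94×10^7 / 7616 = 2551 m³.
Hydraulic retention time τ = V/Q = 2551 / 762 = 3.347 d = 80.33 h.

τ ≈ 80.3 h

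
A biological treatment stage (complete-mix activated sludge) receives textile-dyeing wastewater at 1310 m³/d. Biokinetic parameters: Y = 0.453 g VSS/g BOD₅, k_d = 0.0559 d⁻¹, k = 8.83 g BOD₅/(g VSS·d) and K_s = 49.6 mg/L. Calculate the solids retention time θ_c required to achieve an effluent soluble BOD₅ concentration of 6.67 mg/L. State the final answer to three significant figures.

Specific growth rate at S = 6.67 mg/L: μ = YkS/(K_s+S) = 0.453·8.83·6.67/(49.6+6.67) = 0.4741 d⁻¹.
Then 1/θ_c = μ − k_d = 0.4741 − 0.0559 = 0.4182 d⁻¹, giving θ_c = 2.391 d.

θ_c ≈ 2.39 d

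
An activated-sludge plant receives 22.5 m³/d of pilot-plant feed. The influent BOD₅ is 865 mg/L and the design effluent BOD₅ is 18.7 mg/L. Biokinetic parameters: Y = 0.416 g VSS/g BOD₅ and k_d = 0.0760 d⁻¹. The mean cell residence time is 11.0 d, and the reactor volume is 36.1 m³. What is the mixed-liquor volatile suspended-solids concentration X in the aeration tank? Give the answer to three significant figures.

X = Y·Q·ΔS·θ_c / [V·(1 + k_d θ_c)] = 0.416 × 22.5 × (865 − 18.7) × 11.0 / [36.1 × (1 + 0.0760 × 11.0)] = 1315 mg/L.

X ≈ 1310 mg/L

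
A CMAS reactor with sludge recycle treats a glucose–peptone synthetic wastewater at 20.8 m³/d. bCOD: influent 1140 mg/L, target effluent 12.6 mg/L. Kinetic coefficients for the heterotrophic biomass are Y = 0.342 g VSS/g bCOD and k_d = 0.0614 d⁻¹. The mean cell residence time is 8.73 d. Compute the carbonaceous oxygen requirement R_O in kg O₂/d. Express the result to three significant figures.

Observed yield with endogenous decay: Y_obs = Y / (1 + k_d·θ_c) = 0.342 / (1 + 0.0614 × 8.73) = 0.342 / 1.536 = 0.2227 g VSS/g bCOD.
Q·(S₀ − S) = 20.8 × (1140 − 12.6) × 10⁻³ = 23.45 kg/d removed.
Net sludge production P_X = 0.2227 × 23.45 = 5.221 kg VSS/d.
R_O = Q·(S₀ − S) − 1.42·P_X = 23.45 − 1.42 × 5.221 = 16.04 kg O₂/d.

R_O ≈ 16.0 kg O₂/d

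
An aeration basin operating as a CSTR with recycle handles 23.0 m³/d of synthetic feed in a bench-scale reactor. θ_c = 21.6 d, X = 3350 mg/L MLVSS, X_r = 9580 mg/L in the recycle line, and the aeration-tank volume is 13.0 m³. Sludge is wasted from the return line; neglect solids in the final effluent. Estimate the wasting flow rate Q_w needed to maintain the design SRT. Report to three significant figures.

Wasting from the return line (neglecting effluent solids): Q_w = V·X / (θ_c·X_r) = 13.00 × 3350 / (21.6 × 9580) = 0.2105 m³/d.

Q_w ≈ 0.210 m³/d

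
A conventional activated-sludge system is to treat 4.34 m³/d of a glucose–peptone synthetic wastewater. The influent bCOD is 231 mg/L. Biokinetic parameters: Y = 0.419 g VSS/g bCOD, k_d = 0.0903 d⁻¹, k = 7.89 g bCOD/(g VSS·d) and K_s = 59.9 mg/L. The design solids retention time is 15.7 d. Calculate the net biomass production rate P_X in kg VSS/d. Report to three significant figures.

Effluent substrate depends only on kinetics and SRT: S = K_s(1 + k_d θ_c) / [θ_c(Yk − k_d) − 1] = 59.9 × (1 + 0.0903 × 15.7) / [15.7 × (0.419 × 7.89 − 0.0903) − 1] = 144.8 / 49.49 = 2.927 mg/L.
Observed yield with endogenous decay: Y_obs = Y / (1 + k_d·θ_c) = 0.419 / (1 + 0.0903 × 15.7) = 0.419 / 2.418 = 0.1733 g VSS/g bCOD.
Substrate removed = Q·(S₀ − S) = 4.34 m³/d × (231 − 2.93) g/m³ = 9.9×10^2 g/d = 0.9898 kg/d.
Biomass produced: P_X = Y_obs·Q·ΔS = 0.1733 × 0.9898 ≈ 0.1715 kg VSS/d.

P_X ≈ 0.172 kg VSS/d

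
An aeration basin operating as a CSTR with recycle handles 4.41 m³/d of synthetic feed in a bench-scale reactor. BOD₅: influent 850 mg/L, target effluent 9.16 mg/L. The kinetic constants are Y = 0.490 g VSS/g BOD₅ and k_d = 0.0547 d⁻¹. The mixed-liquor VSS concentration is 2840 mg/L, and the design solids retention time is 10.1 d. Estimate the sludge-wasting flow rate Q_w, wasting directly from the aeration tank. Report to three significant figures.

Steady-state biomass mass balance: V·X·(1 + k_d·θ_c) = Y·Q·(S₀ − S)·θ_c, so V = 0.490 × 4.41 × (850 − 9.16) × 10.1 / [2840 × (1 + 0.0547 × 10.1)] = 1.84×10^4 / 4409 = 4.162 m³.
Wasting from the aeration tank: Q_w = V / θ_c = 4.162 / 10.1 = 0.4121 m³/d.

Q_w ≈ 0.412 m³/d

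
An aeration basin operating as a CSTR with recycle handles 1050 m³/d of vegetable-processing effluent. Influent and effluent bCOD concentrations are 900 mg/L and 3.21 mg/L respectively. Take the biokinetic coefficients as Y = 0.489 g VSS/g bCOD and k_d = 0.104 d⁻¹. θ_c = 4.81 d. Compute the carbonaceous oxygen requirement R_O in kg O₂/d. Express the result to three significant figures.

Y_obs = Y / (1 + k_d θ_c) = 0.489 / (1 + 0.104 × 4.81) = 0.489 / 1.500 = 0.3259.
Substrate removed = Q·(S₀ − S) = 1050 m³/d × (900 − 3.21) g/m³ = 9.42×10^5 g/d = 941.6 kg/d.
Biomass synthesised: P_X = Y_obs × 941.6 = 306.9 kg VSS/d.
R_O = Q·ΔS − 1.42 P_X = 941.6 − 435.8 = 505.8 kg O₂/d.

R_O ≈ 506 kg O₂/d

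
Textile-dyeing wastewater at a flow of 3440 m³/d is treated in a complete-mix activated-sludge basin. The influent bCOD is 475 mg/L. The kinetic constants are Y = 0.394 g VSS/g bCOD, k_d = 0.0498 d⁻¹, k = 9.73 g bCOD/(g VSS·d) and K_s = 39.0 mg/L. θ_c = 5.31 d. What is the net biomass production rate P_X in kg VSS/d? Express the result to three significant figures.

P_X ≈ 506 kg VSS/d

For a completely mixed reactor with recycle the Lawrence–McCarty relation gives S = K_s·(1 + k_d·θ_c) / [θ_c·(Y·k − k_d) − 1] = 39.0 × (1 + 0.0498 × 5.31) / [5.31 × (0.394 × 9.73 − 0.0498) − 1] = 49.31 / 19.09 = 2.583 mg/L.
Correct the yield for decay: Y_obs = Y/(1 + k_d θ_c) = 0.394 / (1 + 0.0498 × 5.31) = 0.394 / 1.264 = 0.3116.
Substrate removed = Q·(S₀ − S) = 3440 m³/d × (475 − 2.58) g/m³ = 1.63×10^6 g/d = 1625 kg/d.
P_X = Y_obs · Q(S₀ − S) = 0.3116 × 1625 = 506.4 kg VSS/d.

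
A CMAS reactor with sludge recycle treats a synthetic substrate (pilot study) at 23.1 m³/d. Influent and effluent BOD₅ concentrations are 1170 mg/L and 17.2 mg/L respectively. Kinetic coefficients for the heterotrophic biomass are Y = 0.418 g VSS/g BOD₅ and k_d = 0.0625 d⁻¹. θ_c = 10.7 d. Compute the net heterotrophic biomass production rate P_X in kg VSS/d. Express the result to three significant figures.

P_X ≈ 6.67 kg VSS/d

Y_obs = Y / (1 + k_d θ_c) = 0.418 / (1 + 0.0625 × 10.7) = 0.418 / 1.669 = 0.2505.
Mass of BOD₅ removed per day: Q(S₀ − S) = 23.1 × 1153 g/m³ = 26.63 kg/d.
Net biomass production P_X = Y_obs × Q·(S₀ − S) = 0.2505 × 26.63 = 6.670 kg VSS/d.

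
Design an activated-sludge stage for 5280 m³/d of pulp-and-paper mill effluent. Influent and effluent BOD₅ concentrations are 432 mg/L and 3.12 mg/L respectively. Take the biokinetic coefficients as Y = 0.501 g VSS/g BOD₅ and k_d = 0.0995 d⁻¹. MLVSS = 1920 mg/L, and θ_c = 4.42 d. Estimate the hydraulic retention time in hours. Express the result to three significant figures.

Rearranging the biomass balance for a CMAS with decay, V = Y·Q·ΔS·θ_c / [X·(1+k_d θ_c)] = 0.501 × 5280 × (432 − 3.12) × 4.42 / [1920 × (1 + 0.0995 × 4.42)] = 5.01×10^6 / 2764 = 1814 m³.
HRT = V/Q = 1814 m³ / 5280 m³·d⁻¹ = 0.3436 d × 24 = 8.245 h.

τ ≈ 8.25 h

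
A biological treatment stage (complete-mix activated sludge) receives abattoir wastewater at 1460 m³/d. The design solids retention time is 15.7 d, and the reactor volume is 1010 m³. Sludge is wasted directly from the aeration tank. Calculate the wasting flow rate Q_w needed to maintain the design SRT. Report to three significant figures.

For wasting at MLVSS concentration, Q_w = V/θ_c = 1010/15.7 = 64.33 m³/d.

Q_w ≈ 64.3 m³/d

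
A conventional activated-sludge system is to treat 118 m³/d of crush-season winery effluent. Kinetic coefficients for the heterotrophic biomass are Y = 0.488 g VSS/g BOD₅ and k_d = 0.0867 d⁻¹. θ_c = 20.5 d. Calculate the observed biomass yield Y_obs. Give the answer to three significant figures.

Y_obs ≈ 0.176 g VSS/g BOD₅

Y_obs = Y / (1 + k_d θ_c) = 0.488 / (1 + 0.0867 × 20.5) = 0.488 / 2.777 = 0.1757.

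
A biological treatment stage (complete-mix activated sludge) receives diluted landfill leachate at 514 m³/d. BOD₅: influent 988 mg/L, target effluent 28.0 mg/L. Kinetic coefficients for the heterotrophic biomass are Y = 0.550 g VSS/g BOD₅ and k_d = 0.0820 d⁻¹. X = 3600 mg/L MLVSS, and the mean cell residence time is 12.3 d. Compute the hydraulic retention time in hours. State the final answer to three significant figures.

Rearranging the biomass balance for a CMAS with decay, V = Y·Q·ΔS·θ_c / [X·(1+k_d θ_c)] = 0.550 × 514 × (988 − 28.0) × 12.3 / [3600 × (1 + 0.0820 × 12.3)] = 3.34×10^6 / 7231 = 461.6 m³.
Hydraulic retention time τ = V/Q = 461.6 / 514 = 0.8981 d = 21.56 h.

τ ≈ 21.6 h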